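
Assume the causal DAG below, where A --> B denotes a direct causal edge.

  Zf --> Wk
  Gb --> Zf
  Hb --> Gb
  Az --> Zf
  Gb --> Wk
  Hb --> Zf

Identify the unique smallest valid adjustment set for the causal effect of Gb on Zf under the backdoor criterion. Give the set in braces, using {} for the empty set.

Variables eligible for adjustment (non-descendants of Gb, excluding Gb and Zf): {Az, Hb}.
Backdoor paths from Gb to Zf:
  P1: Gb <- Hb -> Zf
The empty set is not sufficient: P1 (Gb <- Hb -> Zf) has no collider blocking it and no conditioned non-collider, so it is open.
Try {Hb}:
  P1: blocked at fork node Hb ∈ conditioning set.
{Hb} contains no descendant of Gb and blocks every backdoor path.
No other singleton works — e.g. {Az} leaves P1 open — so {Hb} is the unique smallest valid adjustment set.

{Hb}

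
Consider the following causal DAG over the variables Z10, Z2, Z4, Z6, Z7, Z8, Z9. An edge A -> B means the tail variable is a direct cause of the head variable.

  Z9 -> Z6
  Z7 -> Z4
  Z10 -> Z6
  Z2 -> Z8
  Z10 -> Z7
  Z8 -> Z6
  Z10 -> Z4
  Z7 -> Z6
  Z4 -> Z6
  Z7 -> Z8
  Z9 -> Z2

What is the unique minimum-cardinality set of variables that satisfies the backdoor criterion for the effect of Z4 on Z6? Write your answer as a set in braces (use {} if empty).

Variables eligible for adjustment (non-descendants of Z4, excluding Z4 and Z6): {Z10, Z2, Z7, Z8, Z9}.
Backdoor paths from Z4 to Z6:
  P1: Z4 <- Z10 -> Z7 -> Z8 <- Z2 <- Z9 -> Z6
  P2: Z4 <- Z10 -> Z7 -> Z8 -> Z6
  P3: Z4 <- Z10 -> Z7 -> Z6
  P4: Z4 <- Z10 -> Z6
  P5: Z4 <- Z7 <- Z10 -> Z6
  P6: Z4 <- Z7 -> Z8 <- Z2 <- Z9 -> Z6
  P7: Z4 <- Z7 -> Z8 -> Z6
  P8: Z4 <- Z7 -> Z6
The empty set is not sufficient: P2 (Z4 <- Z10 -> Z7 -> Z8 -> Z6) has no collider blocking it and no conditioned non-collider, so it is open.
Try {Z10, Z7}:
  P1: blocked at fork node Z10 ∈ conditioning set.
  P2: blocked at fork node Z10 ∈ conditioning set.
  P3: blocked at fork node Z10 ∈ conditioning set.
  P4: blocked at fork node Z10 ∈ conditioning set.
  P5: blocked at chain node Z7 ∈ conditioning set.
  P6: blocked at fork node Z7 ∈ conditioning set.
  P7: blocked at fork node Z7 ∈ conditioning set.
  P8: blocked at fork node Z7 ∈ conditioning set.
{Z10, Z7} contains no descendant of Z4 and blocks every backdoor path.
Every element of {Z10, Z7} is needed (dropping Z10 leaves P4 open; dropping Z7 leaves P7 open), so no proper subset is valid.
Among all size-2 subsets of the eligible variables, only {Z10, Z7} blocks every backdoor path, so it is the unique smallest valid adjustment set.

{Z10, Z7}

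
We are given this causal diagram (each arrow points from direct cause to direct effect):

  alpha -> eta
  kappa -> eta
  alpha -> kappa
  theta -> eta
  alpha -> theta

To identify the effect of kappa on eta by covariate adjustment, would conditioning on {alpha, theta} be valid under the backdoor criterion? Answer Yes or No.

Yes

Backdoor paths from kappa to eta (paths whose first edge points into kappa):
  P1: kappa <- alpha -> theta -> eta
  P2: kappa <- alpha -> eta
Condition 1 (no descendant of kappa in the set): holds — descendants of kappa are {eta}; none are in {alpha, theta}.
Condition 2 (every backdoor path blocked by {alpha, theta}):
  P1: blocked at fork node alpha ∈ conditioning set.
  P2: blocked at fork node alpha ∈ conditioning set.
{alpha, theta} satisfies the backdoor criterion.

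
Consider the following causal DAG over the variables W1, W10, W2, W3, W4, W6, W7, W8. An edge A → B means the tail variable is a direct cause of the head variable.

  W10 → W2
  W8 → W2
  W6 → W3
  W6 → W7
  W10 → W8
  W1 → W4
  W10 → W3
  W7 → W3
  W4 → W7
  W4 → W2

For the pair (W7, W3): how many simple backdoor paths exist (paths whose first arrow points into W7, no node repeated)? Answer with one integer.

3

A backdoor path from W7 to W3 is any simple undirected path whose first edge points into W7 (i.e. leaves W7 via a parent).
Parents of W7: {W4, W6}.
Enumerating:
  P1: W7 <- W4 -> W2 <- W10 -> W3
  P2: W7 <- W4 -> W2 <- W8 <- W10 -> W3
  P3: W7 <- W6 -> W3
That exhausts the simple backdoor paths. Count: 3.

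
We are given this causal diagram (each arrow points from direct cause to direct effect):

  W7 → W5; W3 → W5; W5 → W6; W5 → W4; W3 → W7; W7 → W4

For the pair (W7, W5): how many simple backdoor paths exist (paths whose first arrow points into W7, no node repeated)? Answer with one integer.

1

A backdoor path from W7 to W5 is any simple undirected path whose first edge points into W7 (i.e. leaves W7 via a parent).
Parents of W7: {W3}.
Enumerating:
  P1: W7 <- W3 -> W5
That exhausts the simple backdoor paths. Count: 1.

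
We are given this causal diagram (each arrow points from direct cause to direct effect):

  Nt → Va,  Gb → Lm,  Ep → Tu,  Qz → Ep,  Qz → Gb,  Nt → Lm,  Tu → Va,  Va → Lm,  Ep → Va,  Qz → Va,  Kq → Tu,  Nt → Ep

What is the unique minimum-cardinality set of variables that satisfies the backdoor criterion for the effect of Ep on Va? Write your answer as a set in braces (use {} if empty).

Variables eligible for adjustment (non-descendants of Ep, excluding Ep and Va): {Gb, Kq, Nt, Qz}.
Backdoor paths from Ep to Va:
  P1: Ep <- Qz -> Gb -> Lm <- Nt -> Va
  P2: Ep <- Qz -> Gb -> Lm <- Va
  P3: Ep <- Qz -> Va
  P4: Ep <- Nt -> Va
  P5: Ep <- Nt -> Lm <- Gb <- Qz -> Va
  P6: Ep <- Nt -> Lm <- Va
The empty set is not sufficient: P3 (Ep <- Qz -> Va) has no collider blocking it and no conditioned non-collider, so it is open.
Try {Nt, Qz}:
  P1: blocked at fork node Qz ∈ conditioning set.
  P2: blocked at fork node Qz ∈ conditioning set.
  P3: blocked at fork node Qz ∈ conditioning set.
  P4: blocked at fork node Nt ∈ conditioning set.
  P5: blocked at fork node Nt ∈ conditioning set.
  P6: blocked at fork node Nt ∈ conditioning set.
{Nt, Qz} contains no descendant of Ep and blocks every backdoor path.
Every element of {Nt, Qz} is needed (dropping Nt leaves P4 open; dropping Qz leaves P3 open), so no proper subset is valid.
Among all size-2 subsets of the eligible variables, only {Nt, Qz} blocks every backdoor path, so it is the unique smallest valid adjustment set.

{Nt, Qz}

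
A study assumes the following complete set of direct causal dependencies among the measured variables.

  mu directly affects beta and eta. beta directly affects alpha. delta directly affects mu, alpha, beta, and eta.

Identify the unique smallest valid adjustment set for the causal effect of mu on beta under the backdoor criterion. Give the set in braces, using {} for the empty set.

Variables eligible for adjustment (non-descendants of mu, excluding mu and beta): {delta}.
Backdoor paths from mu to beta:
  P1: mu <- delta -> beta
  P2: mu <- delta -> alpha <- beta
The empty set is not sufficient: P1 (mu <- delta -> beta) has no collider blocking it and no conditioned non-collider, so it is open.
Try {delta}:
  P1: blocked at fork node delta ∈ conditioning set.
  P2: blocked at fork node delta ∈ conditioning set.
{delta} contains no descendant of mu and blocks every backdoor path.
{delta} is the unique smallest valid adjustment set.

{delta}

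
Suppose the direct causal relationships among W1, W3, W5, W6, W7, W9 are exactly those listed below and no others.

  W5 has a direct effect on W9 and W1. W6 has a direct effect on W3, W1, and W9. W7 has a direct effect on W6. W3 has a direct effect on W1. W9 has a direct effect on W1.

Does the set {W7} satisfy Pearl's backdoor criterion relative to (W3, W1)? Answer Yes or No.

Backdoor paths from W3 to W1 (paths whose first edge points into W3):
  P1: W3 <- W6 -> W9 <- W5 -> W1
  P2: W3 <- W6 -> W9 -> W1
  P3: W3 <- W6 -> W1
Condition 1 (no descendant of W3 in the set): holds — descendants of W3 are {W1}; none are in {W7}.
Condition 2 (every backdoor path blocked by {W7}):
  P1: blocked at collider W9 (neither it nor any descendant is in the conditioning set).
  P2: open — no interior node is in the conditioning set.
  P3: open — no interior node is in the conditioning set.
{W7} does not satisfy the backdoor criterion.

No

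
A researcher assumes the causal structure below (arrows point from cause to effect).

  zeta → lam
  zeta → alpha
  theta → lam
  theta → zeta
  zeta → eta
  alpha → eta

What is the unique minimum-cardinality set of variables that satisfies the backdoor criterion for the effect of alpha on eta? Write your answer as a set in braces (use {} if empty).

Variables eligible for adjustment (non-descendants of alpha, excluding alpha and eta): {lam, theta, zeta}.
Backdoor paths from alpha to eta:
  P1: alpha <- zeta -> eta
The empty set is not sufficient: P1 (alpha <- zeta -> eta) has no collider blocking it and no conditioned non-collider, so it is open.
Try {zeta}:
  P1: blocked at fork node zeta ∈ conditioning set.
{zeta} contains no descendant of alpha and blocks every backdoor path.
No other singleton works — e.g. {theta} leaves P1 open — so {zeta} is the unique smallest valid adjustment set.

{zeta}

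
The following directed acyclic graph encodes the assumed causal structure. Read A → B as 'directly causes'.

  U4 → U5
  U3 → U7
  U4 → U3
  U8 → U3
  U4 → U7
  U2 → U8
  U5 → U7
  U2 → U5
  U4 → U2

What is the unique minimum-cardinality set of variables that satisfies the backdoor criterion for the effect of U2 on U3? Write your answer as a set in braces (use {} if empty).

{U4}

Variables eligible for adjustment (non-descendants of U2, excluding U2 and U3): {U4}.
Backdoor paths from U2 to U3:
  P1: U2 <- U4 -> U3
  P2: U2 <- U4 -> U5 -> U7 <- U3
  P3: U2 <- U4 -> U7 <- U3
The empty set is not sufficient: P1 (U2 <- U4 -> U3) has no collider blocking it and no conditioned non-collider, so it is open.
Try {U4}:
  P1: blocked at fork node U4 ∈ conditioning set.
  P2: blocked at fork node U4 ∈ conditioning set.
  P3: blocked at fork node U4 ∈ conditioning set.
{U4} contains no descendant of U2 and blocks every backdoor path.
{U4} is the unique smallest valid adjustment set.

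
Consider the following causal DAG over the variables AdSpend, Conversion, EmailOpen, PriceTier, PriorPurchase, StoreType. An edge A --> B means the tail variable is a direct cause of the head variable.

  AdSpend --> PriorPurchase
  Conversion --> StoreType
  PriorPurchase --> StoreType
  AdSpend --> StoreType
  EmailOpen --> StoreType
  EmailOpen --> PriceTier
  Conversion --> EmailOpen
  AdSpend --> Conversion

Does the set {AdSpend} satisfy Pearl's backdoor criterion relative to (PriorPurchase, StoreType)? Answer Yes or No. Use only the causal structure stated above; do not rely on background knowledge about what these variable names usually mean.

Backdoor paths from PriorPurchase to StoreType (paths whose first edge points into PriorPurchase):
  P1: PriorPurchase <- AdSpend -> Conversion -> EmailOpen -> StoreType
  P2: PriorPurchase <- AdSpend -> Conversion -> StoreType
  P3: PriorPurchase <- AdSpend -> StoreType
Condition 1 (no descendant of PriorPurchase in the set): holds — descendants of PriorPurchase are {StoreType}; none are in {AdSpend}.
Condition 2 (every backdoor path blocked by {AdSpend}):
  P1: blocked at fork node AdSpend ∈ conditioning set.
  P2: blocked at fork node AdSpend ∈ conditioning set.
  P3: blocked at fork node AdSpend ∈ conditioning set.
{AdSpend} satisfies the backdoor criterion.

Yes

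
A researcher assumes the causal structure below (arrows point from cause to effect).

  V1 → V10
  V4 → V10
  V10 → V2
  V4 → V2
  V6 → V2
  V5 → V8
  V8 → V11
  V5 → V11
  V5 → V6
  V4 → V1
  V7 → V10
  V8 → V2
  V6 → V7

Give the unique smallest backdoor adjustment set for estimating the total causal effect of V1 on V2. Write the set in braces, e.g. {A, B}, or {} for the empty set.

{V4}

Variables eligible for adjustment (non-descendants of V1, excluding V1 and V2): {V11, V4, V5, V6, V7, V8}.
Backdoor paths from V1 to V2:
  P1: V1 <- V4 -> V10 <- V7 <- V6 <- V5 -> V8 -> V2
  P2: V1 <- V4 -> V10 <- V7 <- V6 <- V5 -> V11 <- V8 -> V2
  P3: V1 <- V4 -> V10 <- V7 <- V6 -> V2
  P4: V1 <- V4 -> V10 -> V2
  P5: V1 <- V4 -> V2
The empty set is not sufficient: P4 (V1 <- V4 -> V10 -> V2) has no collider blocking it and no conditioned non-collider, so it is open.
Try {V4}:
  P1: blocked at fork node V4 ∈ conditioning set.
  P2: blocked at fork node V4 ∈ conditioning set.
  P3: blocked at fork node V4 ∈ conditioning set.
  P4: blocked at fork node V4 ∈ conditioning set.
  P5: blocked at fork node V4 ∈ conditioning set.
{V4} contains no descendant of V1 and blocks every backdoor path.
No other singleton works — e.g. {V5} leaves P4 open — so {V4} is the unique smallest valid adjustment set.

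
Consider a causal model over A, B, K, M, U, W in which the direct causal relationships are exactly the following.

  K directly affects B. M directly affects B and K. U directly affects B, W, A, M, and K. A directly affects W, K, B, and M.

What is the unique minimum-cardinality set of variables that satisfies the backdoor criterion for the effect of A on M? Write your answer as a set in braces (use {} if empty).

{U}

Variables eligible for adjustment (non-descendants of A, excluding A and M): {U}.
Backdoor paths from A to M:
  P1: A <- U -> M
  P2: A <- U -> K <- M
  P3: A <- U -> K -> B <- M
  P4: A <- U -> B <- M
  P5: A <- U -> B <- K <- M
The empty set is not sufficient: P1 (A <- U -> M) has no collider blocking it and no conditioned non-collider, so it is open.
Try {U}:
  P1: blocked at fork node U ∈ conditioning set.
  P2: blocked at fork node U ∈ conditioning set.
  P3: blocked at fork node U ∈ conditioning set.
  P4: blocked at fork node U ∈ conditioning set.
  P5: blocked at fork node U ∈ conditioning set.
{U} contains no descendant of A and blocks every backdoor path.
{U} is the unique smallest valid adjustment set.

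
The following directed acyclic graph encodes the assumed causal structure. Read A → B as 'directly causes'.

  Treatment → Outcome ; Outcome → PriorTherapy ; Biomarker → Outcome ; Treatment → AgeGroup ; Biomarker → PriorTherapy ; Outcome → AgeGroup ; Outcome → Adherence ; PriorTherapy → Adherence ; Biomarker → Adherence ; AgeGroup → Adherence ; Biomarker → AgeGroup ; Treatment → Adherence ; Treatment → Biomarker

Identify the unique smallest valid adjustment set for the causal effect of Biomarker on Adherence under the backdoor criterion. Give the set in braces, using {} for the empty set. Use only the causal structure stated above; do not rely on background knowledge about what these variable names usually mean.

Variables eligible for adjustment (non-descendants of Biomarker, excluding Biomarker and Adherence): {Treatment}.
Backdoor paths from Biomarker to Adherence:
  P1: Biomarker <- Treatment -> Outcome -> AgeGroup -> Adherence
  P2: Biomarker <- Treatment -> Outcome -> PriorTherapy -> Adherence
  P3: Biomarker <- Treatment -> Outcome -> Adherence
  P4: Biomarker <- Treatment -> AgeGroup <- Outcome -> PriorTherapy -> Adherence
  P5: Biomarker <- Treatment -> AgeGroup <- Outcome -> Adherence
  P6: Biomarker <- Treatment -> AgeGroup -> Adherence
  P7: Biomarker <- Treatment -> Adherence
The empty set is not sufficient: P1 (Biomarker <- Treatment -> Outcome -> AgeGroup -> Adherence) has no collider blocking it and no conditioned non-collider, so it is open.
Try {Treatment}:
  P1: blocked at fork node Treatment ∈ conditioning set.
  P2: blocked at fork node Treatment ∈ conditioning set.
  P3: blocked at fork node Treatment ∈ conditioning set.
  P4: blocked at fork node Treatment ∈ conditioning set.
  P5: blocked at fork node Treatment ∈ conditioning set.
  P6: blocked at fork node Treatment ∈ conditioning set.
  P7: blocked at fork node Treatment ∈ conditioning set.
{Treatment} contains no descendant of Biomarker and blocks every backdoor path.
{Treatment} is the unique smallest valid adjustment set.

{Treatment}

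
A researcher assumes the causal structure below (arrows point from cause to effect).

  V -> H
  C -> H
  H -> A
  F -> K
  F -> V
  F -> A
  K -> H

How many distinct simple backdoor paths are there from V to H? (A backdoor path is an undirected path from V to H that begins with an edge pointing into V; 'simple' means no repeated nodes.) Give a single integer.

2

A backdoor path from V to H is any simple undirected path whose first edge points into V (i.e. leaves V via a parent).
Parents of V: {F}.
Enumerating:
  P1: V <- F -> K -> H
  P2: V <- F -> A <- H
That exhausts the simple backdoor paths. Count: 2.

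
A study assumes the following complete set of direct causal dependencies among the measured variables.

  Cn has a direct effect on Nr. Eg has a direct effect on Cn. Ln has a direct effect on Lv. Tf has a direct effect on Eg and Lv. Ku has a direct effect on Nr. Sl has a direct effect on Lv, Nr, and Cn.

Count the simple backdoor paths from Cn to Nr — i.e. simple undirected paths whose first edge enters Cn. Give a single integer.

2

A backdoor path from Cn to Nr is any simple undirected path whose first edge points into Cn (i.e. leaves Cn via a parent).
Parents of Cn: {Eg, Sl}.
Enumerating:
  P1: Cn <- Eg <- Tf -> Lv <- Sl -> Nr
  P2: Cn <- Sl -> Nr
That exhausts the simple backdoor paths. Count: 2.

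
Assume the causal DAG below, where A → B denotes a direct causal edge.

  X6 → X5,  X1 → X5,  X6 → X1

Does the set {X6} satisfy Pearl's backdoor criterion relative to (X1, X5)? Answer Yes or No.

Backdoor paths from X1 to X5 (paths whose first edge points into X1):
  P1: X1 <- X6 -> X5
Condition 1 (no descendant of X1 in the set): holds — descendants of X1 are {X5}; none are in {X6}.
Condition 2 (every backdoor path blocked by {X6}):
  P1: blocked at fork node X6 ∈ conditioning set.
{X6} satisfies the backdoor criterion.

Yes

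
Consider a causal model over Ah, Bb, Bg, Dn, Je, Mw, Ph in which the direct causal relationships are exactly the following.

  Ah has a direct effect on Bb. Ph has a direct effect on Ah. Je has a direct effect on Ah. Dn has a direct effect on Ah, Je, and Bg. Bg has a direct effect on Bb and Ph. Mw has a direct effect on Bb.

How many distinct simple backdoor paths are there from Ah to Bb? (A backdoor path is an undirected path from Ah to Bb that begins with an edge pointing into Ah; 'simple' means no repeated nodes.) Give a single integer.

3

A backdoor path from Ah to Bb is any simple undirected path whose first edge points into Ah (i.e. leaves Ah via a parent).
Parents of Ah: {Dn, Je, Ph}.
Enumerating:
  P1: Ah <- Dn -> Bg -> Bb
  P2: Ah <- Je <- Dn -> Bg -> Bb
  P3: Ah <- Ph <- Bg -> Bb
That exhausts the simple backdoor paths. Count: 3.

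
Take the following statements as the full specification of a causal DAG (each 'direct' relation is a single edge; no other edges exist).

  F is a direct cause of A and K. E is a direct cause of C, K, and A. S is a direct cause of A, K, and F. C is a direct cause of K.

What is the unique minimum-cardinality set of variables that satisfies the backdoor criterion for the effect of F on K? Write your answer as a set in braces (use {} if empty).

{S}

Variables eligible for adjustment (non-descendants of F, excluding F and K): {C, E, S}.
Backdoor paths from F to K:
  P1: F <- S -> A <- E -> C -> K
  P2: F <- S -> A <- E -> K
  P3: F <- S -> K
The empty set is not sufficient: P3 (F <- S -> K) has no collider blocking it and no conditioned non-collider, so it is open.
Try {S}:
  P1: blocked at fork node S ∈ conditioning set.
  P2: blocked at fork node S ∈ conditioning set.
  P3: blocked at fork node S ∈ conditioning set.
{S} contains no descendant of F and blocks every backdoor path.
No other singleton works — e.g. {E} leaves P3 open — so {S} is the unique smallest valid adjustment set.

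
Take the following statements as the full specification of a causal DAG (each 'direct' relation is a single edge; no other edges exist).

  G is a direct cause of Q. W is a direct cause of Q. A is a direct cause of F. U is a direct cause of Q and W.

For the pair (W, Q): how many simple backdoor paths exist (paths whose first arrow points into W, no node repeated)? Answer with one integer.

A backdoor path from W to Q is any simple undirected path whose first edge points into W (i.e. leaves W via a parent).
Parents of W: {U}.
Enumerating:
  P1: W <- U -> Q
That exhausts the simple backdoor paths. Count: 1.

1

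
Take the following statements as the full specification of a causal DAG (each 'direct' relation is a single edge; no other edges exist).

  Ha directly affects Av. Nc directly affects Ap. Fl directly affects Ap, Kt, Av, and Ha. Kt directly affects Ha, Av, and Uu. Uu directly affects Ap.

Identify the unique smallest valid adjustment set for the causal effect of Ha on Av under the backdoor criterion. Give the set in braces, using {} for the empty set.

{Fl, Kt}

Variables eligible for adjustment (non-descendants of Ha, excluding Ha and Av): {Ap, Fl, Kt, Nc, Uu}.
Backdoor paths from Ha to Av:
  P1: Ha <- Fl -> Kt -> Av
  P2: Ha <- Fl -> Ap <- Uu <- Kt -> Av
  P3: Ha <- Fl -> Av
  P4: Ha <- Kt <- Fl -> Av
  P5: Ha <- Kt -> Uu -> Ap <- Fl -> Av
  P6: Ha <- Kt -> Av
The empty set is not sufficient: P1 (Ha <- Fl -> Kt -> Av) has no collider blocking it and no conditioned non-collider, so it is open.
Try {Fl, Kt}:
  P1: blocked at fork node Fl ∈ conditioning set.
  P2: blocked at fork node Fl ∈ conditioning set.
  P3: blocked at fork node Fl ∈ conditioning set.
  P4: blocked at chain node Kt ∈ conditioning set.
  P5: blocked at fork node Kt ∈ conditioning set.
  P6: blocked at fork node Kt ∈ conditioning set.
{Fl, Kt} contains no descendant of Ha and blocks every backdoor path.
Every element of {Fl, Kt} is needed (dropping Fl leaves P3 open; dropping Kt leaves P6 open), so no proper subset is valid.
Among all size-2 subsets of the eligible variables, only {Fl, Kt} blocks every backdoor path, so it is the unique smallest valid adjustment set.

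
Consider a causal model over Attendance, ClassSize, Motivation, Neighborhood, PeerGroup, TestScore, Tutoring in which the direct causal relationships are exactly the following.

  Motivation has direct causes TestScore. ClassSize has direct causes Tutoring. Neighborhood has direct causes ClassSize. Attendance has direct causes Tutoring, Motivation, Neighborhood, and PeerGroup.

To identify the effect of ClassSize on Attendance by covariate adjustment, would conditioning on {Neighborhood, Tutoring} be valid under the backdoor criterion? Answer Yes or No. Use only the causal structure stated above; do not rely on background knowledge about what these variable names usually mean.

Backdoor paths from ClassSize to Attendance (paths whose first edge points into ClassSize):
  P1: ClassSize <- Tutoring -> Attendance
Condition 1 (no descendant of ClassSize in the set): FAILS — Neighborhood is a descendant of ClassSize.
Condition 2 (every backdoor path blocked by {Neighborhood, Tutoring}):
  P1: blocked at fork node Tutoring ∈ conditioning set.
{Neighborhood, Tutoring} does not satisfy the backdoor criterion.

No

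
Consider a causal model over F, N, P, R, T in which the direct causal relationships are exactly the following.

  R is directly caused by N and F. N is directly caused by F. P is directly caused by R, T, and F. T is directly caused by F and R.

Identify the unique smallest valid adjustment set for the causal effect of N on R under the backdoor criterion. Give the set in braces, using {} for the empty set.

{F}

Variables eligible for adjustment (non-descendants of N, excluding N and R): {F}.
Backdoor paths from N to R:
  P1: N <- F -> R
  P2: N <- F -> T <- R
  P3: N <- F -> T -> P <- R
  P4: N <- F -> P <- R
  P5: N <- F -> P <- T <- R
The empty set is not sufficient: P1 (N <- F -> R) has no collider blocking it and no conditioned non-collider, so it is open.
Try {F}:
  P1: blocked at fork node F ∈ conditioning set.
  P2: blocked at fork node F ∈ conditioning set.
  P3: blocked at fork node F ∈ conditioning set.
  P4: blocked at fork node F ∈ conditioning set.
  P5: blocked at fork node F ∈ conditioning set.
{F} contains no descendant of N and blocks every backdoor path.
{F} is the unique smallest valid adjustment set.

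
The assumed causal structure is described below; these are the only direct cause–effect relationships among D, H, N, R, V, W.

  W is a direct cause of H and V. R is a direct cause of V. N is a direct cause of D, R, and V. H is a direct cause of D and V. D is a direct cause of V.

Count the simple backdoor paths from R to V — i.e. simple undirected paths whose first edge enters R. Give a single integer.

4

A backdoor path from R to V is any simple undirected path whose first edge points into R (i.e. leaves R via a parent).
Parents of R: {N}.
Enumerating:
  P1: R <- N -> D <- H <- W -> V
  P2: R <- N -> D <- H -> V
  P3: R <- N -> D -> V
  P4: R <- N -> V
That exhausts the simple backdoor paths. Count: 4.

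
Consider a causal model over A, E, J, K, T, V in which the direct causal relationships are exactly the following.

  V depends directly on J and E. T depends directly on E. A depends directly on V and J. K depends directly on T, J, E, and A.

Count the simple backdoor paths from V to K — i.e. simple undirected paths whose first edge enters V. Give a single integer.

A backdoor path from V to K is any simple undirected path whose first edge points into V (i.e. leaves V via a parent).
Parents of V: {E, J}.
Enumerating:
  P1: V <- E -> T -> K
  P2: V <- E -> K
  P3: V <- J -> A -> K
  P4: V <- J -> K
That exhausts the simple backdoor paths. Count: 4.

4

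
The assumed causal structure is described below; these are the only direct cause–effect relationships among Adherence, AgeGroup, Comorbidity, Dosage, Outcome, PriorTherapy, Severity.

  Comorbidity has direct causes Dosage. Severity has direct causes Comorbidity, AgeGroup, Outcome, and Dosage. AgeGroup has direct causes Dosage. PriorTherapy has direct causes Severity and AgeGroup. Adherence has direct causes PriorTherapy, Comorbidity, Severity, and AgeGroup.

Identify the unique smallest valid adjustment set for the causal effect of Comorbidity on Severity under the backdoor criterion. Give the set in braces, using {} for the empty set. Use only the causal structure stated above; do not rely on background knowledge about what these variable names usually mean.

Variables eligible for adjustment (non-descendants of Comorbidity, excluding Comorbidity and Severity): {AgeGroup, Dosage, Outcome}.
Backdoor paths from Comorbidity to Severity:
  P1: Comorbidity <- Dosage -> AgeGroup -> Severity
  P2: Comorbidity <- Dosage -> AgeGroup -> PriorTherapy <- Severity
  P3: Comorbidity <- Dosage -> AgeGroup -> PriorTherapy -> Adherence <- Severity
  P4: Comorbidity <- Dosage -> AgeGroup -> Adherence <- Severity
  P5: Comorbidity <- Dosage -> AgeGroup -> Adherence <- PriorTherapy <- Severity
  P6: Comorbidity <- Dosage -> Severity
The empty set is not sufficient: P1 (Comorbidity <- Dosage -> AgeGroup -> Severity) has no collider blocking it and no conditioned non-collider, so it is open.
Try {Dosage}:
  P1: blocked at fork node Dosage ∈ conditioning set.
  P2: blocked at fork node Dosage ∈ conditioning set.
  P3: blocked at fork node Dosage ∈ conditioning set.
  P4: blocked at fork node Dosage ∈ conditioning set.
  P5: blocked at fork node Dosage ∈ conditioning set.
  P6: blocked at fork node Dosage ∈ conditioning set.
{Dosage} contains no descendant of Comorbidity and blocks every backdoor path.
No other singleton works — e.g. {Outcome} leaves P1 open — so {Dosage} is the unique smallest valid adjustment set.

{Dosage}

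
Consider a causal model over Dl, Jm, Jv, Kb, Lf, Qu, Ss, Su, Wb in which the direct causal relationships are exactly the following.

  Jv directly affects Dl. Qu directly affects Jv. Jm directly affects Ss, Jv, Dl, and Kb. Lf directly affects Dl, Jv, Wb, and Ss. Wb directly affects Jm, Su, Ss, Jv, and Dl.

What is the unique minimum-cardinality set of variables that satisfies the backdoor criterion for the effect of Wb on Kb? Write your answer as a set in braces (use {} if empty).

Variables eligible for adjustment (non-descendants of Wb, excluding Wb and Kb): {Lf, Qu}.
Backdoor paths from Wb to Kb:
  P1: Wb <- Lf -> Jv <- Jm -> Kb
  P2: Wb <- Lf -> Jv -> Dl <- Jm -> Kb
  P3: Wb <- Lf -> Dl <- Jm -> Kb
  P4: Wb <- Lf -> Dl <- Jv <- Jm -> Kb
  P5: Wb <- Lf -> Ss <- Jm -> Kb
Each backdoor path contains an unconditioned collider, so every path is already blocked with the empty conditioning set:
  P1: blocked at collider Jv (neither it nor any descendant is in the conditioning set).
  P2: blocked at collider Dl (neither it nor any descendant is in the conditioning set).
  P3: blocked at collider Dl (neither it nor any descendant is in the conditioning set).
  P4: blocked at collider Dl (neither it nor any descendant is in the conditioning set).
  P5: blocked at collider Ss (neither it nor any descendant is in the conditioning set).
The empty set is therefore the unique smallest valid set.

{}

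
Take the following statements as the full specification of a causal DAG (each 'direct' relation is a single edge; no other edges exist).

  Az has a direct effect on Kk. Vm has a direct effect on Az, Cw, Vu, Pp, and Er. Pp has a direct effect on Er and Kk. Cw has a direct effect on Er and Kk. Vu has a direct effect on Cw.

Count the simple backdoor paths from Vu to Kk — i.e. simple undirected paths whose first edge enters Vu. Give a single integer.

7

A backdoor path from Vu to Kk is any simple undirected path whose first edge points into Vu (i.e. leaves Vu via a parent).
Parents of Vu: {Vm}.
Enumerating:
  P1: Vu <- Vm -> Pp -> Er <- Cw -> Kk
  P2: Vu <- Vm -> Pp -> Kk
  P3: Vu <- Vm -> Az -> Kk
  P4: Vu <- Vm -> Cw -> Er <- Pp -> Kk
  P5: Vu <- Vm -> Cw -> Kk
  P6: Vu <- Vm -> Er <- Pp -> Kk
  P7: Vu <- Vm -> Er <- Cw -> Kk
That exhausts the simple backdoor paths. Count: 7.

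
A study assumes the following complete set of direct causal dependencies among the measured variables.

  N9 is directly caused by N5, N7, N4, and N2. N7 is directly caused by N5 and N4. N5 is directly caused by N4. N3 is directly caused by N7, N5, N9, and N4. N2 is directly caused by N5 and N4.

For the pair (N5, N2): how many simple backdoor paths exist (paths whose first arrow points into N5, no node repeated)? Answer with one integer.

6

A backdoor path from N5 to N2 is any simple undirected path whose first edge points into N5 (i.e. leaves N5 via a parent).
Parents of N5: {N4}.
Enumerating:
  P1: N5 <- N4 -> N2
  P2: N5 <- N4 -> N7 -> N9 <- N2
  P3: N5 <- N4 -> N7 -> N3 <- N9 <- N2
  P4: N5 <- N4 -> N9 <- N2
  P5: N5 <- N4 -> N3 <- N7 -> N9 <- N2
  P6: N5 <- N4 -> N3 <- N9 <- N2
That exhausts the simple backdoor paths. Count: 6.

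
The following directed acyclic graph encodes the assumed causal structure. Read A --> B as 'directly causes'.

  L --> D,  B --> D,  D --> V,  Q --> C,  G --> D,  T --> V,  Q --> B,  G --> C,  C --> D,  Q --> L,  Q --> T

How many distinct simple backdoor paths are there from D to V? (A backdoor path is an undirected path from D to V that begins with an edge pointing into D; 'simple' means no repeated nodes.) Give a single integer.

A backdoor path from D to V is any simple undirected path whose first edge points into D (i.e. leaves D via a parent).
Parents of D: {B, C, G, L}.
Enumerating:
  P1: D <- G -> C <- Q -> T -> V
  P2: D <- C <- Q -> T -> V
  P3: D <- B <- Q -> T -> V
  P4: D <- L <- Q -> T -> V
That exhausts the simple backdoor paths. Count: 4.

4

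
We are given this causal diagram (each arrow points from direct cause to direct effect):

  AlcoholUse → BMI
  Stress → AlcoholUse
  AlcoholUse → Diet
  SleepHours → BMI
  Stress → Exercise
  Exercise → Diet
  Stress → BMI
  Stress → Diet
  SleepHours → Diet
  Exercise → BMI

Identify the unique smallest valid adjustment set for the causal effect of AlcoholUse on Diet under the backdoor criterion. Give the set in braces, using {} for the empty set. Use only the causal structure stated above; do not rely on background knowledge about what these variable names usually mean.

Variables eligible for adjustment (non-descendants of AlcoholUse, excluding AlcoholUse and Diet): {Exercise, SleepHours, Stress}.
Backdoor paths from AlcoholUse to Diet:
  P1: AlcoholUse <- Stress -> Exercise -> Diet
  P2: AlcoholUse <- Stress -> Exercise -> BMI <- SleepHours -> Diet
  P3: AlcoholUse <- Stress -> Diet
  P4: AlcoholUse <- Stress -> BMI <- SleepHours -> Diet
  P5: AlcoholUse <- Stress -> BMI <- Exercise -> Diet
The empty set is not sufficient: P1 (AlcoholUse <- Stress -> Exercise -> Diet) has no collider blocking it and no conditioned non-collider, so it is open.
Try {Stress}:
  P1: blocked at fork node Stress ∈ conditioning set.
  P2: blocked at fork node Stress ∈ conditioning set.
  P3: blocked at fork node Stress ∈ conditioning set.
  P4: blocked at fork node Stress ∈ conditioning set.
  P5: blocked at fork node Stress ∈ conditioning set.
{Stress} contains no descendant of AlcoholUse and blocks every backdoor path.
No other singleton works — e.g. {SleepHours} leaves P1 open — so {Stress} is the unique smallest valid adjustment set.

{Stress}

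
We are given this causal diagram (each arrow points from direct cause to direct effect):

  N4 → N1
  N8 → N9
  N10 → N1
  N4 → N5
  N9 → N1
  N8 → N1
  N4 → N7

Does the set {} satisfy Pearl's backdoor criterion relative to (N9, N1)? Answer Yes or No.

Backdoor paths from N9 to N1 (paths whose first edge points into N9):
  P1: N9 <- N8 -> N1
Condition 1 (no descendant of N9 in the set): holds — descendants of N9 are {N1}; none are in {}.
Condition 2 (every backdoor path blocked by {}):
  P1: open — no interior node is in the conditioning set.
{} does not satisfy the backdoor criterion.

No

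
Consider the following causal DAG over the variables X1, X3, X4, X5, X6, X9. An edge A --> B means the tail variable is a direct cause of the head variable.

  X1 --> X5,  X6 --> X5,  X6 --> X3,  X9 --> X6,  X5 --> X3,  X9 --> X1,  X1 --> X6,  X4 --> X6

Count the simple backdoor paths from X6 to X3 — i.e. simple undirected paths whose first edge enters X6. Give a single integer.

2

A backdoor path from X6 to X3 is any simple undirected path whose first edge points into X6 (i.e. leaves X6 via a parent).
Parents of X6: {X1, X4, X9}.
Enumerating:
  P1: X6 <- X9 -> X1 -> X5 -> X3
  P2: X6 <- X1 -> X5 -> X3
That exhausts the simple backdoor paths. Count: 2.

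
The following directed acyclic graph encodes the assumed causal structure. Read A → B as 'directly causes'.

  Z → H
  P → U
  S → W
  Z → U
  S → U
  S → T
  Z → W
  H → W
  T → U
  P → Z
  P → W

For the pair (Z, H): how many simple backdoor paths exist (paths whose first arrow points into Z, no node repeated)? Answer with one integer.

3

A backdoor path from Z to H is any simple undirected path whose first edge points into Z (i.e. leaves Z via a parent).
Parents of Z: {P}.
Enumerating:
  P1: Z <- P -> W <- H
  P2: Z <- P -> U <- S -> W <- H
  P3: Z <- P -> U <- T <- S -> W <- H
That exhausts the simple backdoor paths. Count: 3.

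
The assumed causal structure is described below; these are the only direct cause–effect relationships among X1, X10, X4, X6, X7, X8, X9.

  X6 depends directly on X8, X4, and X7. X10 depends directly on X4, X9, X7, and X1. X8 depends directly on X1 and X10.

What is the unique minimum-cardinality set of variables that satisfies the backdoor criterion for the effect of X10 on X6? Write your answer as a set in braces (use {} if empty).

{X1, X4, X7}

Variables eligible for adjustment (non-descendants of X10, excluding X10 and X6): {X1, X4, X7, X9}.
Backdoor paths from X10 to X6:
  P1: X10 <- X4 -> X6
  P2: X10 <- X7 -> X6
  P3: X10 <- X1 -> X8 -> X6
The empty set is not sufficient: P1 (X10 <- X4 -> X6) has no collider blocking it and no conditioned non-collider, so it is open.
Try {X1, X4, X7}:
  P1: blocked at fork node X4 ∈ conditioning set.
  P2: blocked at fork node X7 ∈ conditioning set.
  P3: blocked at fork node X1 ∈ conditioning set.
{X1, X4, X7} contains no descendant of X10 and blocks every backdoor path.
Every element of {X1, X4, X7} is needed (dropping X1 leaves P3 open; dropping X4 leaves P1 open; dropping X7 leaves P2 open), so no proper subset is valid.
Among all size-3 subsets of the eligible variables, only {X1, X4, X7} blocks every backdoor path, so it is the unique smallest valid adjustment set.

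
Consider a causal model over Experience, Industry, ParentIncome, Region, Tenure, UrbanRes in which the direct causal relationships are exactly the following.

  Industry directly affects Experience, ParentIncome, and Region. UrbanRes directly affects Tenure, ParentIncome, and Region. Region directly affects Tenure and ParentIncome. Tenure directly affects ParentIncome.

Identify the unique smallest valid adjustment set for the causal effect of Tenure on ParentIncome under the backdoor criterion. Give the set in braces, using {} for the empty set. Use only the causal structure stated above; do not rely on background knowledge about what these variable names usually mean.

{Region, UrbanRes}

Variables eligible for adjustment (non-descendants of Tenure, excluding Tenure and ParentIncome): {Experience, Industry, Region, UrbanRes}.
Backdoor paths from Tenure to ParentIncome:
  P1: Tenure <- UrbanRes -> Region <- Industry -> ParentIncome
  P2: Tenure <- UrbanRes -> Region -> ParentIncome
  P3: Tenure <- UrbanRes -> ParentIncome
  P4: Tenure <- Region <- Industry -> ParentIncome
  P5: Tenure <- Region <- UrbanRes -> ParentIncome
  P6: Tenure <- Region -> ParentIncome
The empty set is not sufficient: P2 (Tenure <- UrbanRes -> Region -> ParentIncome) has no collider blocking it and no conditioned non-collider, so it is open.
Try {Region, UrbanRes}:
  P1: blocked at fork node UrbanRes ∈ conditioning set.
  P2: blocked at fork node UrbanRes ∈ conditioning set.
  P3: blocked at fork node UrbanRes ∈ conditioning set.
  P4: blocked at chain node Region ∈ conditioning set.
  P5: blocked at chain node Region ∈ conditioning set.
  P6: blocked at fork node Region ∈ conditioning set.
{Region, UrbanRes} contains no descendant of Tenure and blocks every backdoor path.
Every element of {Region, UrbanRes} is needed (dropping Region leaves P4 open; dropping UrbanRes leaves P1 open), so no proper subset is valid.
Among all size-2 subsets of the eligible variables, only {Region, UrbanRes} blocks every backdoor path, so it is the unique smallest valid adjustment set.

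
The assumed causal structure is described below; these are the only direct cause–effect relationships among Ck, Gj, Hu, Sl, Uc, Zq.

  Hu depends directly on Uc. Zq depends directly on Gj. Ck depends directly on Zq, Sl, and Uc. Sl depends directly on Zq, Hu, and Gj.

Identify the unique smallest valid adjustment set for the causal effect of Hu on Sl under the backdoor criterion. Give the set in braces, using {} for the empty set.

Variables eligible for adjustment (non-descendants of Hu, excluding Hu and Sl): {Gj, Uc, Zq}.
Backdoor paths from Hu to Sl:
  P1: Hu <- Uc -> Ck <- Zq <- Gj -> Sl
  P2: Hu <- Uc -> Ck <- Zq -> Sl
  P3: Hu <- Uc -> Ck <- Sl
Each backdoor path contains an unconditioned collider, so every path is already blocked with the empty conditioning set:
  P1: blocked at collider Ck (neither it nor any descendant is in the conditioning set).
  P2: blocked at collider Ck (neither it nor any descendant is in the conditioning set).
  P3: blocked at collider Ck (neither it nor any descendant is in the conditioning set).
The empty set is therefore the unique smallest valid set.

{}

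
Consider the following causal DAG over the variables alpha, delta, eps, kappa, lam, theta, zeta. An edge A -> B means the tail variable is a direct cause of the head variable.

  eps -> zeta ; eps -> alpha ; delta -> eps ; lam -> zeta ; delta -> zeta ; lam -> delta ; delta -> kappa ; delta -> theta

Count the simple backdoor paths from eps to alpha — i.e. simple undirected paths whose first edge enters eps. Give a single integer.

0

A backdoor path from eps to alpha is any simple undirected path whose first edge points into eps (i.e. leaves eps via a parent).
Parents of eps: {delta}.
No simple path from any parent of eps reaches alpha without revisiting eps, so there are no backdoor paths.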